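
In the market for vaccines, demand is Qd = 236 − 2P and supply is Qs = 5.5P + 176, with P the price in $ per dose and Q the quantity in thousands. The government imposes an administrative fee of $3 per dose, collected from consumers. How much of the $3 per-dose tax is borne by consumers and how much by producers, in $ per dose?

Consumers bear $2.2 per dose; producers bear $0.8 per dose.

Before the tax: set 236 − 2P = 5.5P + 176 → P* = $8, Q* = 220.
With the tax collected from consumers, demand (in seller-price terms) shifts: Qd = 236 − 2(P + 3).
Solving gives Q = 215.6 with consumers paying $10.2 and producers receiving $7.2 (the $3 wedge).
Burden on consumers: $2.2; on producers: $0.8. (They sum to $3.)
The less price-elastic side of the market bears the larger share of a per-unit tax.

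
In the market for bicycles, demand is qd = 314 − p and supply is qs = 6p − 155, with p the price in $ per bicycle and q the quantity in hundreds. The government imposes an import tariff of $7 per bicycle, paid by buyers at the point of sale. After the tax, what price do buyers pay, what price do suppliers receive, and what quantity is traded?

Buyers pay $73; suppliers receive $66; quantity = 241.

Without the tax, 314 − p = 6p − 155 gives 7p = 469, so p* = $67 and q* = 247.
With the tax collected from buyers, demand (in seller-price terms) shifts: qd = 314 − (p + 7).
Solving gives q = 241 with buyers paying $73 and suppliers receiving $66 (the $7 wedge).
The less price-elastic side of the market bears the larger share of a per-unit tax.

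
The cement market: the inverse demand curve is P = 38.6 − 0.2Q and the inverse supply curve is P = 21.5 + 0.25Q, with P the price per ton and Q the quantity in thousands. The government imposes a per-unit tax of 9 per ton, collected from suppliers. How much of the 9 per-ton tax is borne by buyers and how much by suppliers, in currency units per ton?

Inverting to Q(P) form: Qd = 193 − 5P; Qs = 4P − 86.
Without the tax, 193 − 5P = 4P − 86 gives 9P = 279, so P* = 31 and Q* = 38.
With the tax collected from suppliers, supply shifts: Qs = 4(P − 9) − 86.
New equilibrium: buyers pay 35, suppliers receive 26, Q = 18. (Wedge: Pb − Ps = 9.)
Burden on buyers: 4; on suppliers: 5. (They sum to 9.)
The less price-elastic side of the market bears the larger share of a per-unit tax.

Buyers bear 4 per ton; suppliers bear 5 per ton.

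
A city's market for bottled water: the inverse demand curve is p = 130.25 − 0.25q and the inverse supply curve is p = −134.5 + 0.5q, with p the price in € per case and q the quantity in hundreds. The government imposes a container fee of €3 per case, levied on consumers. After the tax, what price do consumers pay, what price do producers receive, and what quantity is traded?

Rewrite in direct form: qd = 521 − 4p and qs = 2p + 269.
Without the tax, 521 − 4p = 2p + 269 gives 6p = 252, so p* = €42 and q* = 353.
With the tax collected from consumers, demand (in seller-price terms) shifts: qd = 521 − 4(p + 3).
New equilibrium: consumers pay €43, producers receive €40, q = 349. (Wedge: pb − ps = 3.)
The less price-elastic side of the market bears the larger share of a per-unit tax.

Consumers pay €43; producers receive €40; quantity = 349.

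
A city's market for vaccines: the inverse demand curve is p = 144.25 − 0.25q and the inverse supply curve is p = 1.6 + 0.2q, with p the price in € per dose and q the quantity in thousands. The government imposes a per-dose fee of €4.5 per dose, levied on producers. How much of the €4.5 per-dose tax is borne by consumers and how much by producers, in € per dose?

Consumers bear €2.5 per dose; producers bear €2 per dose.

Rewrite in direct form: qd = 577 − 4p and qs = 5p − 8.
Without the tax, 577 − 4p = 5p − 8 gives 9p = 585, so p* = €65 and q* = 317.
With the tax collected from producers, supply shifts: qs = 5(p − 4.5) − 8.
New equilibrium: consumers pay €67.5, producers receive €63, q = 307. (Wedge: pb − ps = 4.5.)
Burden on consumers: €2.5; on producers: €2. (They sum to €4.5.)
The less price-elastic side of the market bears the larger share of a per-unit tax.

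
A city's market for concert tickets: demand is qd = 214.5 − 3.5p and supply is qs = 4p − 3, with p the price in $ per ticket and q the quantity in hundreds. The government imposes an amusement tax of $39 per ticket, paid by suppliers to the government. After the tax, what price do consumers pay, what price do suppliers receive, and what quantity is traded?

Without the tax, 214.5 − 3.5p = 4p − 3 gives 7.5p = 217.5, so p* = $29 and q* = 113.
With the tax collected from suppliers, supply shifts: qs = 4(p − 39) − 3.
New equilibrium: consumers pay $49.8, suppliers receive $10.8, q = 40.2. (Wedge: pb − ps = 39.)
The less price-elastic side of the market bears the larger share of a per-unit tax.

Consumers pay $49.8; suppliers receive $10.8; quantity = 40.2.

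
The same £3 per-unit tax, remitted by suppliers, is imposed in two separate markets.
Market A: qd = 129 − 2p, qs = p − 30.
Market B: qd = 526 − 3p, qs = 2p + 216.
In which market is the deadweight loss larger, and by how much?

Market B, by £2.4.

Market A: pre-tax p* = £53, q* = 23; post-tax q = 21; deadweight loss = £3.
Market B: pre-tax p* = £62, q* = 340; post-tax q = 336.4; deadweight loss = £5.4.
Difference: £3 vs £5.4 → market B is larger by £2.4.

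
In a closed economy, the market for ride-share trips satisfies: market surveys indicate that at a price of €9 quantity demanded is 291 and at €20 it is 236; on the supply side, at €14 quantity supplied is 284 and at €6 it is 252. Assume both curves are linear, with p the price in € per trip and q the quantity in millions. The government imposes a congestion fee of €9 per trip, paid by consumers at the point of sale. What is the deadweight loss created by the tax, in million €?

Demand slope: (236 − 291)/(20 − 9) = -5, so qd = 336 − 5p.
Supply slope: (252 − 284)/(6 − 14) = 4, so qs = 4p + 228.
Before the tax: set 336 − 5p = 4p + 228 → p* = €12, q* = 276.
With the tax collected from consumers, demand (in seller-price terms) shifts: qd = 336 − 5(p + 9).
Solving gives q = 256 with consumers paying €16 and sellers receiving €7 (the €9 wedge).
Quantity falls by |ΔQ| = |276 − 256| = 20.
DWL = ½ · t · |ΔQ| = ½ · 9 · 20 = €90.

Deadweight loss = €90 million.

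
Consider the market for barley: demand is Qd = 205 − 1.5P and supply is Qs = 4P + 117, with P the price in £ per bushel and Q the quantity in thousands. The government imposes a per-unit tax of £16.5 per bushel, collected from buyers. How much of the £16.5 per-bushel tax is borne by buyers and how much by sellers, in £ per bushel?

Without the tax, 205 − 1.5P = 4P + 117 gives 5.5P = 88, so P* = £16 and Q* = 181.
With the tax collected from buyers, demand (in seller-price terms) shifts: Qd = 205 − 1.5(P + 16.5).
New equilibrium: buyers pay £28, sellers receive £11.5, Q = 163. (Wedge: Pb − Ps = 16.5.)
Burden on buyers: £12; on sellers: £4.5. (They sum to £16.5.)
The less price-elastic side of the market bears the larger share of a per-unit tax.

Buyers bear £12 per bushel; sellers bear £4.5 per bushel.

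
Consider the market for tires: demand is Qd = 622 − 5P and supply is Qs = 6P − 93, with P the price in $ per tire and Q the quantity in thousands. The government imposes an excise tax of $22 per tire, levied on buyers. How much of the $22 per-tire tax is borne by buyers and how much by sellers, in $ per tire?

Buyers bear $12 per tire; sellers bear $10 per tire.

Without the tax, 622 − 5P = 6P − 93 gives 11P = 715, so P* = $65 and Q* = 297.
With the tax collected from buyers, demand (in seller-price terms) shifts: Qd = 622 − 5(P + 22).
Solving gives Q = 237 with buyers paying $77 and sellers receiving $55 (the $22 wedge).
Burden on buyers: $12; on sellers: $10. (They sum to $22.)
The less price-elastic side of the market bears the larger share of a per-unit tax.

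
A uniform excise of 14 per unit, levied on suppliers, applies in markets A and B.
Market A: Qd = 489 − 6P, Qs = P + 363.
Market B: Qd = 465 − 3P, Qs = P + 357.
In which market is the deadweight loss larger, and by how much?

Market A, by 10.5.

Market A: pre-tax P* = 18, Q* = 381; post-tax Q = 369; deadweight loss = 84.
Market B: pre-tax P* = 27, Q* = 384; post-tax Q = 373.5; deadweight loss = 73.5.
Difference: 84 vs 73.5 → market A is larger by 10.5.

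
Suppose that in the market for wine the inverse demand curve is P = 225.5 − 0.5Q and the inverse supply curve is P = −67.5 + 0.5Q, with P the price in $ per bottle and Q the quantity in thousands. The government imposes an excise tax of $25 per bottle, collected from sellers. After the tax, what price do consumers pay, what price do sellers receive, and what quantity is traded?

Rewrite in direct form: Qd = 451 − 2P and Qs = 2P + 135.
Without the tax, 451 − 2P = 2P + 135 gives 4P = 316, so P* = $79 and Q* = 293.
With the tax collected from sellers, supply shifts: Qs = 2(P − 25) + 135.
Solving gives Q = 268 with consumers paying $91.5 and sellers receiving $66.5 (the $25 wedge).
The less price-elastic side of the market bears the larger share of a per-unit tax.

Consumers pay $91.5; sellers receive $66.5; quantity = 268.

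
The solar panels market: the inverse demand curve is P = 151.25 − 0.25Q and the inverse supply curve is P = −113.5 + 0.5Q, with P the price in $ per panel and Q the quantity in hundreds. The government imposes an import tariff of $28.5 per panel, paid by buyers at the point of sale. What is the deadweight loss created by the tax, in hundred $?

Inverting to Q(P) form: Qd = 605 − 4P; Qs = 2P + 227.
Without the tax, 605 − 4P = 2P + 227 gives 6P = 378, so P* = $63 and Q* = 353.
With the tax collected from buyers, demand (in seller-price terms) shifts: Qd = 605 − 4(P + 28.5).
Solving gives Q = 315 with buyers paying $72.5 and sellers receiving $44 (the $28.5 wedge).
Quantity falls by |ΔQ| = |353 − 315| = 38.
DWL = ½ · t · |ΔQ| = ½ · 28.5 · 38 = $541.5.

Deadweight loss = $541.5 hundred.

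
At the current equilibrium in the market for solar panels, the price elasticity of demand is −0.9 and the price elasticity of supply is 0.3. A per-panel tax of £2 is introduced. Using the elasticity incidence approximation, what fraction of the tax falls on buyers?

Incidence ratio: buyers' share ≈ εs / (εs + |εd|) = 0.3 / (0.3 + 0.9) = 0.25.
Supply is the less elastic side, so buyers bear the smaller share.

Buyers' share ≈ 0.25.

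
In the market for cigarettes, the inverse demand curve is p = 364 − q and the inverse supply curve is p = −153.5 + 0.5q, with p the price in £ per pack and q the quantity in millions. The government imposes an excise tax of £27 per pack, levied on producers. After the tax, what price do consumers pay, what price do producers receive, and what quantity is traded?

Inverting to q(p) form: qd = 364 − p; qs = 2p + 307.
Before the tax: set 364 − p = 2p + 307 → p* = £19, q* = 345.
With the tax collected from producers, supply shifts: qs = 2(p − 27) + 307.
New equilibrium: consumers pay £37, producers receive £10, q = 327. (Wedge: pb − ps = 27.)

Consumers pay £37; producers receive £10; quantity = 327.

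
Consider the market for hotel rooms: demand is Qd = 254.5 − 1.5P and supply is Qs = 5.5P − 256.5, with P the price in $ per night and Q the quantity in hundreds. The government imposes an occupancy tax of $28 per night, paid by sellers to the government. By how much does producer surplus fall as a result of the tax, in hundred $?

Without the tax, 254.5 − 1.5P = 5.5P − 256.5 gives 7P = 511, so P* = $73 and Q* = 145.
With the tax collected from sellers, supply shifts: Qs = 5.5(P − 28) − 256.5.
Solving gives Q = 112 with consumers paying $95 and sellers receiving $67 (the $28 wedge).
ΔPS is the trapezoid between Q = 112 and Q = 145 of height $6: ½ · (145 + 112) · 6 = $771.

Producer surplus falls by $771 hundred.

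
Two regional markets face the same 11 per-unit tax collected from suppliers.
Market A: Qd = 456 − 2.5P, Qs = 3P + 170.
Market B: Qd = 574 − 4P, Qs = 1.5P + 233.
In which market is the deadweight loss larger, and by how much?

Market A, by 16.5.

Market A: pre-tax P* = 52, Q* = 326; post-tax Q = 311; deadweight loss = 82.5.
Market B: pre-tax P* = 62, Q* = 326; post-tax Q = 314; deadweight loss = 66.
Difference: 82.5 vs 66 → market A is larger by 16.5.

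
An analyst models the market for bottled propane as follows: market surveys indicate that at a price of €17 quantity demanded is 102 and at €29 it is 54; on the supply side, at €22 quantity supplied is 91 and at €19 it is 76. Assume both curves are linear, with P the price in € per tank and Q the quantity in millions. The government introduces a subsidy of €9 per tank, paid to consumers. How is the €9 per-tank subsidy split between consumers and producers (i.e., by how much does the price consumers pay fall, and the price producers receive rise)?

Demand slope: (54 − 102)/(29 − 17) = -4, so Qd = 170 − 4P.
Supply slope: (76 − 91)/(19 − 22) = 5, so Qs = 5P − 19.
Before the subsidy: set 170 − 4P = 5P − 19 → P* = €21, Q* = 86.
With a per-unit subsidy paid to consumers, each effectively pays P − 9, so demand becomes Qd = 170 − 4(P − 9).
New equilibrium: consumers pay €16, producers receive €25, Q = 106. (Wedge: Pb − Ps = −9.)
Gain to consumers: €5; to producers: €4. (They sum to €9.)

Consumers gain €5 per tank; producers gain €4 per tank.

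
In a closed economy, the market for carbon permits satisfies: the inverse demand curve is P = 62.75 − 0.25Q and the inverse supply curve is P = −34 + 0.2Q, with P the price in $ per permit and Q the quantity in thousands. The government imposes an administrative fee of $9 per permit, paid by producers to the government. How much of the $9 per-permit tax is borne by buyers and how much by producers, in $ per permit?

Buyers bear $5 per permit; producers bear $4 per permit.

Inverting to Q(P) form: Qd = 251 − 4P; Qs = 5P + 170.
Without the tax, 251 − 4P = 5P + 170 gives 9P = 81, so P* = $9 and Q* = 215.
With the tax collected from producers, supply shifts: Qs = 5(P − 9) + 170.
Solving gives Q = 195 with buyers paying $14 and producers receiving $5 (the $9 wedge).
Burden on buyers: $5; on producers: $4. (They sum to $9.)
The less price-elastic side of the market bears the larger share of a per-unit tax.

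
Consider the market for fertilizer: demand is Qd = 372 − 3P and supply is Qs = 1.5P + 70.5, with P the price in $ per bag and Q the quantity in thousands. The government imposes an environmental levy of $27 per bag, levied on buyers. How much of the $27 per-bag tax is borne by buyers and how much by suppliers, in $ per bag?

Buyers bear $9 per bag; suppliers bear $18 per bag.

Without the tax, 372 − 3P = 1.5P + 70.5 gives 4.5P = 301.5, so P* = $67 and Q* = 171.
With the tax collected from buyers, demand (in seller-price terms) shifts: Qd = 372 − 3(P + 27).
Solving gives Q = 144 with buyers paying $76 and suppliers receiving $49 (the $27 wedge).
Burden on buyers: $9; on suppliers: $18. (They sum to $27.)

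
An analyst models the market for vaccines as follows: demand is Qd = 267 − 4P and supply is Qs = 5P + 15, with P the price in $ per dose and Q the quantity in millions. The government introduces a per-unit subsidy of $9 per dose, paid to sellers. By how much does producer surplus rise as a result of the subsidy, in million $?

Without the subsidy, 267 − 4P = 5P + 15 gives 9P = 252, so P* = $28 and Q* = 155.
With a per-unit subsidy paid to sellers, each receives P + 9 per unit sold, so supply becomes Qs = 5(P + 9) + 15.
New equilibrium: buyers pay $23, sellers receive $32, Q = 175. (Wedge: Pb − Ps = −9.)
ΔPS is the trapezoid between Q = 175 and Q = 155 of height $4: ½ · (155 + 175) · 4 = $660.

Producer surplus rises by $660 million.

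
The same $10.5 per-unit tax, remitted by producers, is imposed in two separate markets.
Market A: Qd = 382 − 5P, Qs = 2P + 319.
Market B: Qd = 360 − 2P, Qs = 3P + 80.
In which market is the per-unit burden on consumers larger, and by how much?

Market A: pre-tax P* = $9, Q* = 337; post-tax Q = 322; per-unit burden on consumers = $3.
Market B: pre-tax P* = $56, Q* = 248; post-tax Q = 235.4; per-unit burden on consumers = $6.3.
Difference: $3 vs $6.3 → market B is larger by $3.3.

Market B, by $3.3.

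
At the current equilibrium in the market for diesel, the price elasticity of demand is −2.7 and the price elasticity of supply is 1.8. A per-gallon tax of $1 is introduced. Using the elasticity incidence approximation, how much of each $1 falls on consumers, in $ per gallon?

Consumers bear ≈ $0.4 per gallon.

Incidence ratio: consumers' share ≈ εs / (εs + |εd|) = 1.8 / (1.8 + 2.7) = 0.4.
So consumers bear ≈ 0.4 × $1 = $0.4; producers bear $0.6.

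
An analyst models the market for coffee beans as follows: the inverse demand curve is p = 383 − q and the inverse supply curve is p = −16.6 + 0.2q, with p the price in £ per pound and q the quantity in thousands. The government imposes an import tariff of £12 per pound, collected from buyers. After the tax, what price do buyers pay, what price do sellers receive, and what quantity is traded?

Rewrite in direct form: qd = 383 − p and qs = 5p + 83.
Before the tax: set 383 − p = 5p + 83 → p* = £50, q* = 333.
With the tax collected from buyers, demand (in seller-price terms) shifts: qd = 383 − (p + 12).
New equilibrium: buyers pay £60, sellers receive £48, q = 323. (Wedge: pb − ps = 12.)
The less price-elastic side of the market bears the larger share of a per-unit tax.

Buyers pay £60; sellers receive £48; quantity = 323.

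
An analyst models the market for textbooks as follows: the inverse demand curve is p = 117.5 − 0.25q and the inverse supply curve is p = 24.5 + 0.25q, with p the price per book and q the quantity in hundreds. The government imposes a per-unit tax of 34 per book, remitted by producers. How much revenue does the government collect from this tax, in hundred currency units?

Rewrite in direct form: qd = 470 − 4p and qs = 4p − 98.
Before the tax: set 470 − 4p = 4p − 98 → p* = 71, q* = 186.
With the tax collected from producers, supply shifts: qs = 4(p − 34) − 98.
New equilibrium: buyers pay 88, producers receive 54, q = 118. (Wedge: pb − ps = 34.)
Revenue = t · Q = 34 · 118 = 4012.

Tax revenue = 4012 hundred.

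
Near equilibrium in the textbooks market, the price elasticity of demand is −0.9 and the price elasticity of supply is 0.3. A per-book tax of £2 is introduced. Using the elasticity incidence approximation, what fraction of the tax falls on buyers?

Incidence ratio: buyers' share ≈ εs / (εs + |εd|) = 0.3 / (0.3 + 0.9) = 0.25.
Supply is the less elastic side, so buyers bear the smaller share.

Buyers' share ≈ 0.25.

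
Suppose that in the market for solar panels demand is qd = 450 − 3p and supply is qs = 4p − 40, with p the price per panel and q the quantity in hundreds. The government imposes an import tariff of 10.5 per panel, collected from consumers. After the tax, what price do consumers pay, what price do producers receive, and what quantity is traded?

Consumers pay 76; producers receive 65.5; quantity = 222.

Without the tax, 450 − 3p = 4p − 40 gives 7p = 490, so p* = 70 and q* = 240.
With the tax collected from consumers, demand (in seller-price terms) shifts: qd = 450 − 3(p + 10.5).
Solving gives q = 222 with consumers paying 76 and producers receiving 65.5 (the 10.5 wedge).
The less price-elastic side of the market bears the larger share of a per-unit tax.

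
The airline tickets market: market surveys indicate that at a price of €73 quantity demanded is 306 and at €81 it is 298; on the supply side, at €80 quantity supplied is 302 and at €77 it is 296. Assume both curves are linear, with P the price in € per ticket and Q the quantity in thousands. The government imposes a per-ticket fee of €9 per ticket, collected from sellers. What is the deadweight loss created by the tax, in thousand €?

Deadweight loss = €27 thousand.

Demand slope: (298 − 306)/(81 − 73) = -1, so Qd = 379 − P.
Supply slope: (296 − 302)/(77 − 80) = 2, so Qs = 2P + 142.
Without the tax, 379 − P = 2P + 142 gives 3P = 237, so P* = €79 and Q* = 300.
With the tax collected from sellers, supply shifts: Qs = 2(P − 9) + 142.
Solving gives Q = 294 with consumers paying €85 and sellers receiving €76 (the €9 wedge).
Quantity falls by |ΔQ| = |300 − 294| = 6.
DWL = ½ · t · |ΔQ| = ½ · 9 · 6 = €27.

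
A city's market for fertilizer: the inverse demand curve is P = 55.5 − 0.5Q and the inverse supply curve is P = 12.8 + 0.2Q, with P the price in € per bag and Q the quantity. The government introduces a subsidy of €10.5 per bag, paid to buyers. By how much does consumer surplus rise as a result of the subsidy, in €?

Consumer surplus rises by €513.75.

Inverting to Q(P) form: Qd = 111 − 2P; Qs = 5P − 64.
Before the subsidy: set 111 − 2P = 5P − 64 → P* = €25, Q* = 61.
With a per-unit subsidy paid to buyers, each effectively pays P − 10.5, so demand becomes Qd = 111 − 2(P − 10.5).
New equilibrium: buyers pay €17.5, sellers receive €28, Q = 76. (Wedge: Pb − Ps = −10.5.)
ΔCS is the trapezoid between Q = 76 and Q = 61 of height €7.5: ½ · (61 + 76) · 7.5 = €513.75.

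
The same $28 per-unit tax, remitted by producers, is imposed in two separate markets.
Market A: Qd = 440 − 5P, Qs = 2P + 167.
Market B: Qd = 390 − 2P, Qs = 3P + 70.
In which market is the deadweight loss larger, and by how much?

Market A, by $89.6.

Market A: pre-tax P* = $39, Q* = 245; post-tax Q = 205; deadweight loss = $560.
Market B: pre-tax P* = $64, Q* = 262; post-tax Q = 228.4; deadweight loss = $470.4.
Difference: $560 vs $470.4 → market A is larger by $89.6.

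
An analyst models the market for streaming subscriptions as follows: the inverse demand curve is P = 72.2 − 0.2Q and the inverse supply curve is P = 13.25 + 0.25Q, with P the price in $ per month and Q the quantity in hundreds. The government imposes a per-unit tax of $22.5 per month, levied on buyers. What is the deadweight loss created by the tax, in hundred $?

Rewrite in direct form: Qd = 361 − 5P and Qs = 4P − 53.
Before the tax: set 361 − 5P = 4P − 53 → P* = $46, Q* = 131.
With the tax collected from buyers, demand (in seller-price terms) shifts: Qd = 361 − 5(P + 22.5).
Solving gives Q = 81 with buyers paying $56 and producers receiving $33.5 (the $22.5 wedge).
Quantity falls by |ΔQ| = |131 − 81| = 50.
DWL = ½ · t · |ΔQ| = ½ · 22.5 · 50 = $562.5.

Deadweight loss = $562.5 hundred.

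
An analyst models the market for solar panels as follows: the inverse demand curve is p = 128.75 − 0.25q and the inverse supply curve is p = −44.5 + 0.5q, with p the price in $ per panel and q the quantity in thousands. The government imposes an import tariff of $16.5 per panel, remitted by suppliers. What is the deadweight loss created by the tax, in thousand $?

Deadweight loss = $181.5 thousand.

Inverting to q(p) form: qd = 515 − 4p; qs = 2p + 89.
Without the tax, 515 − 4p = 2p + 89 gives 6p = 426, so p* = $71 and q* = 231.
With the tax collected from suppliers, supply shifts: qs = 2(p − 16.5) + 89.
Solving gives q = 209 with buyers paying $76.5 and suppliers receiving $60 (the $16.5 wedge).
Quantity falls by |ΔQ| = |231 − 209| = 22.
DWL = ½ · t · |ΔQ| = ½ · 16.5 · 22 = $181.5.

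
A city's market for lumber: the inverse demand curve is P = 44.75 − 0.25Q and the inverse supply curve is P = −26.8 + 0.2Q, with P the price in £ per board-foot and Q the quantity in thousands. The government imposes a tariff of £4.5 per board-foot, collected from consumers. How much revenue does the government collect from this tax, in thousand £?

Tax revenue = £670.5 thousand.

Inverting to Q(P) form: Qd = 179 − 4P; Qs = 5P + 134.
Without the tax, 179 − 4P = 5P + 134 gives 9P = 45, so P* = £5 and Q* = 159.
With the tax collected from consumers, demand (in seller-price terms) shifts: Qd = 179 − 4(P + 4.5).
Solving gives Q = 149 with consumers paying £7.5 and sellers receiving £3 (the £4.5 wedge).
Revenue = t · Q = 4.5 · 149 = £670.5.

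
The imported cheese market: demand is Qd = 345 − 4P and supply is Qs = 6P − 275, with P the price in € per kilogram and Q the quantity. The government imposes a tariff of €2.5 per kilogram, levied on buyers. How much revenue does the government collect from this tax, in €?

Tax revenue = €227.5.

Without the tax, 345 − 4P = 6P − 275 gives 10P = 620, so P* = €62 and Q* = 97.
With the tax collected from buyers, demand (in seller-price terms) shifts: Qd = 345 − 4(P + 2.5).
New equilibrium: buyers pay €63.5, sellers receive €61, Q = 91. (Wedge: Pb − Ps = 2.5.)
Revenue = t · Q = 2.5 · 91 = €227.5.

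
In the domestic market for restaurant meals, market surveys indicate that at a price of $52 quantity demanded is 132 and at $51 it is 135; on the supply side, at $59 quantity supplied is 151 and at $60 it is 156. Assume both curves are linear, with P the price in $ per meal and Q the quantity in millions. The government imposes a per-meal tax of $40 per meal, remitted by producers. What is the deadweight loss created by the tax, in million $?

Demand slope: (135 − 132)/(51 − 52) = -3, so Qd = 288 − 3P.
Supply slope: (156 − 151)/(60 − 59) = 5, so Qs = 5P − 144.
Before the tax: set 288 − 3P = 5P − 144 → P* = $54, Q* = 126.
With the tax collected from producers, supply shifts: Qs = 5(P − 40) − 144.
New equilibrium: consumers pay $79, producers receive $39, Q = 51. (Wedge: Pb − Ps = 40.)
Quantity falls by |ΔQ| = |126 − 51| = 75.
DWL = ½ · t · |ΔQ| = ½ · 40 · 75 = $1500.

Deadweight loss = $1500 million.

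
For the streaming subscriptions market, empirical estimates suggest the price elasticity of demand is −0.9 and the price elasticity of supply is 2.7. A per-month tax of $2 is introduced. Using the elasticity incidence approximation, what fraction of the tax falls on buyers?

Incidence ratio: buyers' share ≈ εs / (εs + |εd|) = 2.7 / (2.7 + 0.9) = 0.75.
Supply is the more elastic side, so buyers bear the larger share.

Buyers' share ≈ 0.75.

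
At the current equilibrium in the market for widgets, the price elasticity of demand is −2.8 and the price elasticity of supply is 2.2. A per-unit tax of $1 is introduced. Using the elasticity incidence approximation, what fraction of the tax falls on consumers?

Consumers' share ≈ 0.44.

Incidence ratio: consumers' share ≈ εs / (εs + |εd|) = 2.2 / (2.2 + 2.8) = 0.44.
Supply is the less elastic side, so consumers bear the smaller share.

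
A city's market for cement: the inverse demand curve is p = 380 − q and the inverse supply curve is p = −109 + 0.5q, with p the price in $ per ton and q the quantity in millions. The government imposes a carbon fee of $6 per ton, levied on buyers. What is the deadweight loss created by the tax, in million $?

Rewrite in direct form: qd = 380 − p and qs = 2p + 218.
Before the tax: set 380 − p = 2p + 218 → p* = $54, q* = 326.
With the tax collected from buyers, demand (in seller-price terms) shifts: qd = 380 − (p + 6).
New equilibrium: buyers pay $58, producers receive $52, q = 322. (Wedge: pb − ps = 6.)
Quantity falls by |ΔQ| = |326 − 322| = 4.
DWL = ½ · t · |ΔQ| = ½ · 6 · 4 = $12.

Deadweight loss = $12 million.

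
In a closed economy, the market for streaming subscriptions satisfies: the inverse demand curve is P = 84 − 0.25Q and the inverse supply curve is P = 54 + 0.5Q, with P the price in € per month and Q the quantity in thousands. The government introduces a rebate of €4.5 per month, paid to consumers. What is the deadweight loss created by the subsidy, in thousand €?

Rewrite in direct form: Qd = 336 − 4P and Qs = 2P − 108.
Before the subsidy: set 336 − 4P = 2P − 108 → P* = €74, Q* = 40.
With a per-unit subsidy paid to consumers, each effectively pays P − 4.5, so demand becomes Qd = 336 − 4(P − 4.5).
New equilibrium: consumers pay €72.5, producers receive €77, Q = 46. (Wedge: Pb − Ps = −4.5.)
Quantity rises by |ΔQ| = |40 − 46| = 6.
DWL = ½ · t · |ΔQ| = ½ · 4.5 · 6 = €13.5.

Deadweight loss = €13.5 thousand.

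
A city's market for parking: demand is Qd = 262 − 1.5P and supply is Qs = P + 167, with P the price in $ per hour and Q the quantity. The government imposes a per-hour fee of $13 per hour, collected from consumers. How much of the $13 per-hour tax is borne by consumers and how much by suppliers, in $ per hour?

Consumers bear $5.2 per hour; suppliers bear $7.8 per hour.

Before the tax: set 262 − 1.5P = P + 167 → P* = $38, Q* = 205.
With the tax collected from consumers, demand (in seller-price terms) shifts: Qd = 262 − 1.5(P + 13).
Solving gives Q = 197.2 with consumers paying $43.2 and suppliers receiving $30.2 (the $13 wedge).
Burden on consumers: $5.2; on suppliers: $7.8. (They sum to $13.)
The less price-elastic side of the market bears the larger share of a per-unit tax.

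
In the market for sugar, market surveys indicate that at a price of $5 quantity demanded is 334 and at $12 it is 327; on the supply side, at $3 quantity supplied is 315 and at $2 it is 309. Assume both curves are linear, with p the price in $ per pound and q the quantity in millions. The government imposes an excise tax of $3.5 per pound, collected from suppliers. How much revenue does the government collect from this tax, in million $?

Tax revenue = $1155 million.

Demand slope: (327 − 334)/(12 − 5) = -1, so qd = 339 − p.
Supply slope: (309 − 315)/(2 − 3) = 6, so qs = 6p + 297.
Before the tax: set 339 − p = 6p + 297 → p* = $6, q* = 333.
With the tax collected from suppliers, supply shifts: qs = 6(p − 3.5) + 297.
New equilibrium: buyers pay $9, suppliers receive $5.5, q = 330. (Wedge: pb − ps = 3.5.)
Revenue = t · Q = 3.5 · 330 = $1155.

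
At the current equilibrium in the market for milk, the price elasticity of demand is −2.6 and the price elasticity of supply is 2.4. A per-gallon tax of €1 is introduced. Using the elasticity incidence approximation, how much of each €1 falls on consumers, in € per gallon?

Consumers bear ≈ €0.48 per gallon.

Incidence ratio: consumers' share ≈ εs / (εs + |εd|) = 2.4 / (2.4 + 2.6) = 0.48.
So consumers bear ≈ 0.48 × €1 = €0.48; suppliers bear €0.52.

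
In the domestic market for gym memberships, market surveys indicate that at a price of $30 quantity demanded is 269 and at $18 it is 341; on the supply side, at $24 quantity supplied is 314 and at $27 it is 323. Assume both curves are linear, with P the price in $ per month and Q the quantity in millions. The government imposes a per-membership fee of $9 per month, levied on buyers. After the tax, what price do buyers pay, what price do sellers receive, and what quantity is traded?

Demand slope: (341 − 269)/(18 − 30) = -6, so Qd = 449 − 6P.
Supply slope: (323 − 314)/(27 − 24) = 3, so Qs = 3P + 242.
Before the tax: set 449 − 6P = 3P + 242 → P* = $23, Q* = 311.
With the tax collected from buyers, demand (in seller-price terms) shifts: Qd = 449 − 6(P + 9).
New equilibrium: buyers pay $26, sellers receive $17, Q = 293. (Wedge: Pb − Ps = 9.)
The less price-elastic side of the market bears the larger share of a per-unit tax.

Buyers pay $26; sellers receive $17; quantity = 293.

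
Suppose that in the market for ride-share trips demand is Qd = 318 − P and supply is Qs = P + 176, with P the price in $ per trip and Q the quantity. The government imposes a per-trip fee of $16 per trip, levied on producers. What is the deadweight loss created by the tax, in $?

Deadweight loss = $64.

Before the tax: set 318 − P = P + 176 → P* = $71, Q* = 247.
With the tax collected from producers, supply shifts: Qs = (P − 16) + 176.
Solving gives Q = 239 with buyers paying $79 and producers receiving $63 (the $16 wedge).
Quantity falls by |ΔQ| = |247 − 239| = 8.
DWL = ½ · t · |ΔQ| = ½ · 16 · 8 = $64.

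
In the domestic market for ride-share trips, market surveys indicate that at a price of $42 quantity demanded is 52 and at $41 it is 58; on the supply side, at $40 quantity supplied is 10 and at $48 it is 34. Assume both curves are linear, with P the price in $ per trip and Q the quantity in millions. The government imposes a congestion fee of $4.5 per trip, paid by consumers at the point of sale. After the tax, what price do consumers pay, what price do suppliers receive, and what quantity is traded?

Demand slope: (58 − 52)/(41 − 42) = -6, so Qd = 304 − 6P.
Supply slope: (34 − 10)/(48 − 40) = 3, so Qs = 3P − 110.
Without the tax, 304 − 6P = 3P − 110 gives 9P = 414, so P* = $46 and Q* = 28.
With the tax collected from consumers, demand (in seller-price terms) shifts: Qd = 304 − 6(P + 4.5).
New equilibrium: consumers pay $47.5, suppliers receive $43, Q = 19. (Wedge: Pb − Ps = 4.5.)

Consumers pay $47.5; suppliers receive $43; quantity = 19.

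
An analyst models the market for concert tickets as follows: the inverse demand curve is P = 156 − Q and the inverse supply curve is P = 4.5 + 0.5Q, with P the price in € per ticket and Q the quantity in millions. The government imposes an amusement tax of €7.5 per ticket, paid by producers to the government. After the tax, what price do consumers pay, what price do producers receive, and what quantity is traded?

Consumers pay €60; producers receive €52.5; quantity = 96.

Rewrite in direct form: Qd = 156 − P and Qs = 2P − 9.
Before the tax: set 156 − P = 2P − 9 → P* = €55, Q* = 101.
With the tax collected from producers, supply shifts: Qs = 2(P − 7.5) − 9.
Solving gives Q = 96 with consumers paying €60 and producers receiving €52.5 (the €7.5 wedge).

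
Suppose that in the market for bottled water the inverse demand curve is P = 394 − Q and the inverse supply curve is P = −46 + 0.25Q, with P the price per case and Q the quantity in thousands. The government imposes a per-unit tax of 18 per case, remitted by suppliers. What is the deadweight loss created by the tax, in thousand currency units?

Deadweight loss = 129.6 thousand.

Rewrite in direct form: Qd = 394 − P and Qs = 4P + 184.
Without the tax, 394 − P = 4P + 184 gives 5P = 210, so P* = 42 and Q* = 352.
With the tax collected from suppliers, supply shifts: Qs = 4(P − 18) + 184.
New equilibrium: buyers pay 56.4, suppliers receive 38.4, Q = 337.6. (Wedge: Pb − Ps = 18.)
Quantity falls by |ΔQ| = |352 − 337.6| = 14.4.
DWL = ½ · t · |ΔQ| = ½ · 18 · 14.4 = 129.6.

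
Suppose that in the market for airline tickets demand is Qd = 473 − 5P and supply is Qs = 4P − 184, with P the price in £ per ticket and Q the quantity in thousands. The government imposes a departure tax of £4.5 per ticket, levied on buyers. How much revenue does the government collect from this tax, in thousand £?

Without the tax, 473 − 5P = 4P − 184 gives 9P = 657, so P* = £73 and Q* = 108.
With the tax collected from buyers, demand (in seller-price terms) shifts: Qd = 473 − 5(P + 4.5).
New equilibrium: buyers pay £75, producers receive £70.5, Q = 98. (Wedge: Pb − Ps = 4.5.)
Revenue = t · Q = 4.5 · 98 = £441.

Tax revenue = £441 thousand.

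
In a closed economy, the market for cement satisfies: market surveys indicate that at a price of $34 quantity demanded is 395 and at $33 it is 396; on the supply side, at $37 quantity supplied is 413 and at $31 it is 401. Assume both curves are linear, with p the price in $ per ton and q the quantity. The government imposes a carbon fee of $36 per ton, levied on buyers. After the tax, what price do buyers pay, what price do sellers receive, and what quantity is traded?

Buyers pay $54; sellers receive $18; quantity = 375.

Demand slope: (396 − 395)/(33 − 34) = -1, so qd = 429 − p.
Supply slope: (401 − 413)/(31 − 37) = 2, so qs = 2p + 339.
Without the tax, 429 − p = 2p + 339 gives 3p = 90, so p* = $30 and q* = 399.
With the tax collected from buyers, demand (in seller-price terms) shifts: qd = 429 − (p + 36).
New equilibrium: buyers pay $54, sellers receive $18, q = 375. (Wedge: pb − ps = 36.)
The less price-elastic side of the market bears the larger share of a per-unit tax.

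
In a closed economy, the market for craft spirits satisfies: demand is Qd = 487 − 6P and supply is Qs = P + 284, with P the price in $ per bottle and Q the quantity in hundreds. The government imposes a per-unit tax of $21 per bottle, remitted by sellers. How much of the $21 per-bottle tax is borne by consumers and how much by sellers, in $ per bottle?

Consumers bear $3 per bottle; sellers bear $18 per bottle.

Without the tax, 487 − 6P = P + 284 gives 7P = 203, so P* = $29 and Q* = 313.
With the tax collected from sellers, supply shifts: Qs = (P − 21) + 284.
New equilibrium: consumers pay $32, sellers receive $11, Q = 295. (Wedge: Pb − Ps = 21.)
Burden on consumers: $3; on sellers: $18. (They sum to $21.)
The less price-elastic side of the market bears the larger share of a per-unit tax.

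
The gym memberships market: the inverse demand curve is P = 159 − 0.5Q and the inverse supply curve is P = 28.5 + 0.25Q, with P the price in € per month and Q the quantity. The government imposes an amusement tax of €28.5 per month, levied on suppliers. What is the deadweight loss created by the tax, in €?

Inverting to Q(P) form: Qd = 318 − 2P; Qs = 4P − 114.
Without the tax, 318 − 2P = 4P − 114 gives 6P = 432, so P* = €72 and Q* = 174.
With the tax collected from suppliers, supply shifts: Qs = 4(P − 28.5) − 114.
Solving gives Q = 136 with consumers paying €91 and suppliers receiving €62.5 (the €28.5 wedge).
Quantity falls by |ΔQ| = |174 − 136| = 38.
DWL = ½ · t · |ΔQ| = ½ · 28.5 · 38 = €541.5.

Deadweight loss = €541.5.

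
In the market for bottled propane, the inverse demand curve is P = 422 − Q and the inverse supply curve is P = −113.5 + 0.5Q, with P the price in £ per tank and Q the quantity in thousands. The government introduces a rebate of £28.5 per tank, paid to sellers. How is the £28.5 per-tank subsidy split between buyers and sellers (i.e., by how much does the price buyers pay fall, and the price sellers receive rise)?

Inverting to Q(P) form: Qd = 422 − P; Qs = 2P + 227.
Before the subsidy: set 422 − P = 2P + 227 → P* = £65, Q* = 357.
With a per-unit subsidy paid to sellers, each receives P + 28.5 per unit sold, so supply becomes Qs = 2(P + 28.5) + 227.
Solving gives Q = 376 with buyers paying £46 and sellers receiving £74.5 (the £28.5 wedge).
Gain to buyers: £19; to sellers: £9.5. (They sum to £28.5.)

Buyers gain £19 per tank; sellers gain £9.5 per tank.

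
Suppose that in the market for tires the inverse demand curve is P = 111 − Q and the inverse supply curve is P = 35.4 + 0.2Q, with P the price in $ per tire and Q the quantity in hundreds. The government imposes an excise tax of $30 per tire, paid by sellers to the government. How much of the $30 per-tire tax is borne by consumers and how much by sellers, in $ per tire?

Consumers bear $25 per tire; sellers bear $5 per tire.

Inverting to Q(P) form: Qd = 111 − P; Qs = 5P − 177.
Without the tax, 111 − P = 5P − 177 gives 6P = 288, so P* = $48 and Q* = 63.
With the tax collected from sellers, supply shifts: Qs = 5(P − 30) − 177.
New equilibrium: consumers pay $73, sellers receive $43, Q = 38. (Wedge: Pb − Ps = 30.)
Burden on consumers: $25; on sellers: $5. (They sum to $30.)
The less price-elastic side of the market bears the larger share of a per-unit tax.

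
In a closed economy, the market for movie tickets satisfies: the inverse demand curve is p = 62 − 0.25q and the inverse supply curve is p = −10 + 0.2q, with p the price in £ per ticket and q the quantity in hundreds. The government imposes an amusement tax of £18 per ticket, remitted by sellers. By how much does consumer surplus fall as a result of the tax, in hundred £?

Rewrite in direct form: qd = 248 − 4p and qs = 5p + 50.
Without the tax, 248 − 4p = 5p + 50 gives 9p = 198, so p* = £22 and q* = 160.
With the tax collected from sellers, supply shifts: qs = 5(p − 18) + 50.
Solving gives q = 120 with consumers paying £32 and sellers receiving £14 (the £18 wedge).
ΔCS is the trapezoid between Q = 120 and Q = 160 of height £10: ½ · (160 + 120) · 10 = £1400.

Consumer surplus falls by £1400 hundred.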